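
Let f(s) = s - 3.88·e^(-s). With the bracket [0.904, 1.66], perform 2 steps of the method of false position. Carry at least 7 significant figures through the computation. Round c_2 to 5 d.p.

f(0.904000) = -0.667193, f(1.660000) = 0.922261
step 1: c = 1.221340, f(c) = 0.077382 > 0 → new bracket [0.904000, 1.221340]
step 2: c = 1.188360, f(c) = 0.006044 > 0 → new bracket [0.904000, 1.188360]

1.18836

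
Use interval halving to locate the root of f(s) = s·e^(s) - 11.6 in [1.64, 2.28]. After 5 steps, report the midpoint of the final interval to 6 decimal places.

f(1.640000) = -3.145522, f(2.280000) = 10.690831 (opposite signs)
step 1: m = 1.960000, f(m) = 2.314681 > 0 → root in [1.640000, 1.960000]
step 2: m = 1.800000, f(m) = -0.710635 < 0 → root in [1.800000, 1.960000]
step 3: m = 1.880000, f(m) = 0.720589 > 0 → root in [1.800000, 1.880000]
step 4: m = 1.840000, f(m) = -0.014370 < 0 → root in [1.840000, 1.880000]
step 5: m = 1.860000, f(m) = 0.348150 > 0 → root in [1.840000, 1.860000]
Midpoint of [1.840000, 1.860000] = 1.850000

1.850000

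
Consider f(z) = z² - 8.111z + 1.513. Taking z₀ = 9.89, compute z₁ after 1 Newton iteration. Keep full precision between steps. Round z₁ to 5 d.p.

f'(z) = 2z - 8.111
z_0 = 9.890000: f = 19.107310, f' = 11.669000 → z_1 = 9.890000 - (19.107310)/(11.669000) = 8.252558

8.25256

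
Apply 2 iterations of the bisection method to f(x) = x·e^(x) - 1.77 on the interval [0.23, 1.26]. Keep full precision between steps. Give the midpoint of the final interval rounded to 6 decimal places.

f(0.230000) = -1.480522, f(1.260000) = 2.672031 (opposite signs)
step 1: m = 0.745000, f(m) = -0.200701 < 0 → root in [0.745000, 1.260000]
step 2: m = 1.002500, f(m) = 0.961899 > 0 → root in [0.745000, 1.002500]
Midpoint of [0.745000, 1.002500] = 0.873750

0.873750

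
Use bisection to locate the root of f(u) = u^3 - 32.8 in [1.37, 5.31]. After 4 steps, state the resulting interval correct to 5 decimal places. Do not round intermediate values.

f(1.370000) = -30.228647, f(5.310000) = 116.921291 (opposite signs)
step 1: m = 3.340000, f(m) = 4.459704 > 0 → root in [1.370000, 3.340000]
step 2: m = 2.355000, f(m) = -19.739111 < 0 → root in [2.355000, 3.340000]
step 3: m = 2.847500, f(m) = -9.711740 < 0 → root in [2.847500, 3.340000]
step 4: m = 3.093750, f(m) = -3.188824 < 0 → root in [3.093750, 3.340000]

[3.09375, 3.34000]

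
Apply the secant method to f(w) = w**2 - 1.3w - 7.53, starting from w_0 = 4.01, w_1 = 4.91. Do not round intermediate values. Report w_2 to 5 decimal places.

f(w_0) = 3.337100, f(w_1) = 10.195100
w_2 = 4.910000 - (10.195100)·(4.910000 - 4.010000)/(10.195100 - (3.337100)) = 3.572060; f(w_2) = 0.585937

3.57206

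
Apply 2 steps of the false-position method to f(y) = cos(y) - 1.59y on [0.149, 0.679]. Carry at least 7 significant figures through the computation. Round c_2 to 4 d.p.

0.5392

f(0.149000) = 0.752010, f(0.679000) = -0.301409
step 1: c = 0.527354, f(c) = 0.025649 > 0 → new bracket [0.527354, 0.679000]
step 2: c = 0.539247, f(c) = 0.000694 > 0 → new bracket [0.539247, 0.679000]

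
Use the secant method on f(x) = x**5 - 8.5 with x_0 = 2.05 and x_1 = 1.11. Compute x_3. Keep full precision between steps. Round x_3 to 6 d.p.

1.753569

f(x_0) = 27.705063, f(x_1) = -6.814942
x_2 = 1.110000 - (-6.814942)·(1.110000 - 2.050000)/(-6.814942 - (27.705063)) = 1.295575; f(x_2) = -4.849834
x_3 = 1.295575 - (-4.849834)·(1.295575 - 1.110000)/(-4.849834 - (-6.814942)) = 1.753569; f(x_3) = 8.081129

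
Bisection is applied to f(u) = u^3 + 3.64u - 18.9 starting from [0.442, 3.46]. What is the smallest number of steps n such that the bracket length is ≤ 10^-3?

Initial width b − a = 3.46 − 0.442 = 3.018000.
After n steps the width is (b−a)/2^n; need (b−a)/2^n ≤ 10^-3.
So n ≥ log₂(3.018000/10^-3) = log₂(3018.0000) ≈ 11.5594.
Hence n = 12.

12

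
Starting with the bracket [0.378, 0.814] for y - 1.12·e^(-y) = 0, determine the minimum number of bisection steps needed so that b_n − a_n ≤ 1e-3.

Initial width b − a = 0.814 − 0.378 = 0.436000.
After n steps the width is (b−a)/2^n; need (b−a)/2^n ≤ 1e-3.
So n ≥ log₂(0.436000/1e-3) = log₂(436.0000) ≈ 8.7682.
Hence n = 9.

9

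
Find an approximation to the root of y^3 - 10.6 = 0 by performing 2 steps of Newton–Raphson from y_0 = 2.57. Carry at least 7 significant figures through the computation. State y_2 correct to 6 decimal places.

2.197864

Newton update: y ← y − f(y)/f'(y).
f'(y) = 3y^2
y_0 = 2.570000: f = 6.374593, f' = 19.814700 → y_1 = 2.570000 - (6.374593)/(19.814700) = 2.248290
y_1 = 2.248290: f = 0.764670, f' = 15.164420 → y_2 = 2.248290 - (0.764670)/(15.164420) = 2.197864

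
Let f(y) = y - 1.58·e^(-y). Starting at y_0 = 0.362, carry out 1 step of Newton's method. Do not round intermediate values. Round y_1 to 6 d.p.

0.713468

f'(y) = 1 + 1.58·e^(-y)
y_0 = 0.362000: f = -0.738126, f' = 2.100126 → y_1 = 0.362000 - (-0.738126)/(2.100126) = 0.713468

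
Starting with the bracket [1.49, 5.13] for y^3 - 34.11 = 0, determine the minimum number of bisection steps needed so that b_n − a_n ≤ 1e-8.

Initial width b − a = 5.13 − 1.49 = 3.640000.
After n steps the width is (b−a)/2^n; need (b−a)/2^n ≤ 1e-8.
So n ≥ log₂(3.640000/1e-8) = log₂(364000000.0000) ≈ 28.4394.
Hence n = 29.

29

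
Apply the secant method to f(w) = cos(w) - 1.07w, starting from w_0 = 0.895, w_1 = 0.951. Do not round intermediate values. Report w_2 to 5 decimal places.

0.71713

f(w_0) = -0.332131, f(w_1) = -0.436701
w_2 = 0.951000 - (-0.436701)·(0.951000 - 0.895000)/(-0.436701 - (-0.332131)) = 0.717134; f(w_2) = -0.013641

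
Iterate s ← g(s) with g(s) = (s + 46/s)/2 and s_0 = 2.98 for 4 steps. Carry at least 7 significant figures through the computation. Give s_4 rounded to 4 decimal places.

s_1 = g(2.980000) = 9.208121
s_2 = g(9.208121) = 7.101856
s_3 = g(7.101856) = 6.789518
s_4 = g(6.789518) = 6.782334

6.7823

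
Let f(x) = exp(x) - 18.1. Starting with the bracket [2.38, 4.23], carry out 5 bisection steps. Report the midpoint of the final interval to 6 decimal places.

f(2.380000) = -7.295097, f(4.230000) = 50.617232 (opposite signs)
step 1: m = 3.305000, f(m) = 9.148542 > 0 → root in [2.380000, 3.305000]
step 2: m = 2.842500, f(m) = -0.941392 < 0 → root in [2.842500, 3.305000]
step 3: m = 3.073750, f(m) = 3.522836 > 0 → root in [2.842500, 3.073750]
step 4: m = 2.958125, f(m) = 1.161822 > 0 → root in [2.842500, 2.958125]
step 5: m = 2.900313, f(m) = 0.079826 > 0 → root in [2.842500, 2.900313]
Midpoint of [2.842500, 2.900313] = 2.871406

2.871406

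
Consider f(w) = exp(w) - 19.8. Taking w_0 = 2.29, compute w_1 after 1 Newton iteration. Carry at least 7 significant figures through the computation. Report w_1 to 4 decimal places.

f'(w) = exp(w)
w_0 = 2.290000: f = -9.925062, f' = 9.874938 → w_1 = 2.290000 - (-9.925062)/(9.874938) = 3.295076

3.2951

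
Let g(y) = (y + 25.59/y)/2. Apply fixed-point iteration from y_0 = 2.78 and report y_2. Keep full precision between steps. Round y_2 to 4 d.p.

5.1314

y_1 = g(2.780000) = 5.992518
y_2 = g(5.992518) = 5.131422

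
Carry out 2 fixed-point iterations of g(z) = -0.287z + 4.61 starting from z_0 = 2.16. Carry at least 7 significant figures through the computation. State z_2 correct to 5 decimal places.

3.46485

z_1 = g(2.160000) = 3.990080
z_2 = g(3.990080) = 3.464847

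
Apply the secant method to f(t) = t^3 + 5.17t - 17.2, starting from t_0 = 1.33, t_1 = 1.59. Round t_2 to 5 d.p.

2.01826

f(t_0) = -7.971263, f(t_1) = -4.960021
t_2 = 1.590000 - (-4.960021)·(1.590000 - 1.330000)/(-4.960021 - (-7.971263)) = 2.018264; f(t_2) = 1.455594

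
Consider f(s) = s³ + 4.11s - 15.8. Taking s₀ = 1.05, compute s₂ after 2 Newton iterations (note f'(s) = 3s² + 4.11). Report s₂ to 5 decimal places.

s_0 = 1.050000: f = -10.326875, f' = 7.417500 → s_1 = 1.050000 - (-10.326875)/(7.417500) = 2.442231
s_1 = 2.442231: f = 8.804242, f' = 22.003480 → s_2 = 2.442231 - (8.804242)/(22.003480) = 2.042102

2.04210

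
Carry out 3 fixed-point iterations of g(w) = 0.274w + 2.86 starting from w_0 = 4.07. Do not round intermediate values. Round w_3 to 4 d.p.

3.9421

w_1 = g(4.070000) = 3.975180
w_2 = g(3.975180) = 3.949199
w_3 = g(3.949199) = 3.942081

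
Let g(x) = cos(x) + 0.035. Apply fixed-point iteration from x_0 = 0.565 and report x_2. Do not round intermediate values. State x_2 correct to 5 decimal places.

x_1 = g(0.565000) = 0.879589
x_2 = g(0.879589) = 0.672468

0.67247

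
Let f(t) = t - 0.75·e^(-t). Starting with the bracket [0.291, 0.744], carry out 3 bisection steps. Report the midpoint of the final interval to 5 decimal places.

0.48919

f(0.291000) = -0.269637, f(0.744000) = 0.387593 (opposite signs)
step 1: m = 0.517500, f(m) = 0.070493 > 0 → root in [0.291000, 0.517500]
step 2: m = 0.404250, f(m) = -0.096358 < 0 → root in [0.404250, 0.517500]
step 3: m = 0.460875, f(m) = -0.012174 < 0 → root in [0.460875, 0.517500]
Midpoint of [0.460875, 0.517500] = 0.489187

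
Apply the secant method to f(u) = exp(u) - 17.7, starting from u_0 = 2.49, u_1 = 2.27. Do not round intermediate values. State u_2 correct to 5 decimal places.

f(u_0) = -5.638724, f(u_1) = -8.020599
u_2 = 2.270000 - (-8.020599)·(2.270000 - 2.490000)/(-8.020599 - (-5.638724)) = 3.010816; f(u_2) = 2.603965

3.01082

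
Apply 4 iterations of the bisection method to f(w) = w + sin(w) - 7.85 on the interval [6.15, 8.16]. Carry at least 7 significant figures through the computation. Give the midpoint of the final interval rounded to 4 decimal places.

f(6.150000) = -1.832792, f(8.160000) = 1.263541 (opposite signs)
step 1: m = 7.155000, f(m) = 0.070498 > 0 → root in [6.150000, 7.155000]
step 2: m = 6.652500, f(m) = -0.836524 < 0 → root in [6.652500, 7.155000]
step 3: m = 6.903750, f(m) = -0.364755 < 0 → root in [6.903750, 7.155000]
step 4: m = 7.029375, f(m) = -0.141779 < 0 → root in [7.029375, 7.155000]
Midpoint of [7.029375, 7.155000] = 7.092187

7.0922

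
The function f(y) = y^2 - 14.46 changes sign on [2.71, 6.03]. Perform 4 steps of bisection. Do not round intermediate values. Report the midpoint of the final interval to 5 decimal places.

f(2.710000) = -7.115900, f(6.030000) = 21.900900 (opposite signs)
step 1: m = 4.370000, f(m) = 4.636900 > 0 → root in [2.710000, 4.370000]
step 2: m = 3.540000, f(m) = -1.928400 < 0 → root in [3.540000, 4.370000]
step 3: m = 3.955000, f(m) = 1.182025 > 0 → root in [3.540000, 3.955000]
step 4: m = 3.747500, f(m) = -0.416244 < 0 → root in [3.747500, 3.955000]
Midpoint of [3.747500, 3.955000] = 3.851250

3.85125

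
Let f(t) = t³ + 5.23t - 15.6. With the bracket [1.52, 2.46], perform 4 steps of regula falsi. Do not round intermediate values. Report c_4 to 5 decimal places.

1.82293

False-position update: c = (a·f(b) − b·f(a))/(f(b) − f(a)); replace the endpoint whose sign matches f(c).
f(1.520000) = -4.138592, f(2.460000) = 12.152736
step 1: c = 1.758794, f(c) = -0.960926 < 0 → new bracket [1.758794, 2.460000]
step 2: c = 1.810176, f(c) = -0.201303 < 0 → new bracket [1.810176, 2.460000]
step 3: c = 1.820765, f(c) = -0.041227 < 0 → new bracket [1.820765, 2.460000]
step 4: c = 1.822926, f(c) = -0.008404 < 0 → new bracket [1.822926, 2.460000]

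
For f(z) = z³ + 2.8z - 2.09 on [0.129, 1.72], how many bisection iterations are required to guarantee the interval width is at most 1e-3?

Initial width b − a = 1.72 − 0.129 = 1.591000.
After n steps the width is (b−a)/2^n; need (b−a)/2^n ≤ 1e-3.
So n ≥ log₂(1.591000/1e-3) = log₂(1591.0000) ≈ 10.6357.
Hence n = 11.

11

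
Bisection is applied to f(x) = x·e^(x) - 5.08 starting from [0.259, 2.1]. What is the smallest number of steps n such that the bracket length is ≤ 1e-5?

18

Initial width b − a = 2.1 − 0.259 = 1.841000.
After n steps the width is (b−a)/2^n; need (b−a)/2^n ≤ 1e-5.
So n ≥ log₂(1.841000/1e-5) = log₂(184100.0000) ≈ 17.4901.
Hence n = 18.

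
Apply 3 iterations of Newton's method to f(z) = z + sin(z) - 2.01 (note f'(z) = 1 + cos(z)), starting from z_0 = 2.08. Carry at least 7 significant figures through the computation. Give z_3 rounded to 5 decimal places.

1.11038

z_0 = 2.080000: f = 0.943133, f' = 0.512518 → z_1 = 2.080000 - (0.943133)/(0.512518) = 0.239805
z_1 = 0.239805: f = -1.532682, f' = 1.971384 → z_2 = 0.239805 - (-1.532682)/(1.971384) = 1.017270
z_2 = 1.017270: f = -0.142054, f' = 1.525690 → z_3 = 1.017270 - (-0.142054)/(1.525690) = 1.110378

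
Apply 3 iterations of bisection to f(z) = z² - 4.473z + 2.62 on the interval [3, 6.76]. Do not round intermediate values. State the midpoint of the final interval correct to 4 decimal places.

3.7050

f(3.000000) = -1.799000, f(6.760000) = 18.080120 (opposite signs)
step 1: m = 4.880000, f(m) = 4.606160 > 0 → root in [3.000000, 4.880000]
step 2: m = 3.940000, f(m) = 0.519980 > 0 → root in [3.000000, 3.940000]
step 3: m = 3.470000, f(m) = -0.860410 < 0 → root in [3.470000, 3.940000]
Midpoint of [3.470000, 3.940000] = 3.705000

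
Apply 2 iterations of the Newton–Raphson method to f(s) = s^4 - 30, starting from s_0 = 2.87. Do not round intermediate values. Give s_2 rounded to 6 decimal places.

2.350168

f'(s) = 4s^3
s_0 = 2.870000: f = 37.846522, f' = 94.559612 → s_1 = 2.870000 - (37.846522)/(94.559612) = 2.469760
s_1 = 2.469760: f = 7.206528, f' = 60.259337 → s_2 = 2.469760 - (7.206528)/(60.259337) = 2.350168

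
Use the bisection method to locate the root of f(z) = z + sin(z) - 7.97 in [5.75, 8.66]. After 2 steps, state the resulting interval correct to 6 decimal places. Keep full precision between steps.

[6.477500, 7.205000]

f(5.750000) = -2.728279, f(8.660000) = 1.382377 (opposite signs)
step 1: m = 7.205000, f(m) = 0.031700 > 0 → root in [5.750000, 7.205000]
step 2: m = 6.477500, f(m) = -1.299406 < 0 → root in [6.477500, 7.205000]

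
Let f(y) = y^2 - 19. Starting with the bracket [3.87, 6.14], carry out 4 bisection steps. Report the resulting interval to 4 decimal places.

f(3.870000) = -4.023100, f(6.140000) = 18.699600 (opposite signs)
step 1: m = 5.005000, f(m) = 6.050025 > 0 → root in [3.870000, 5.005000]
step 2: m = 4.437500, f(m) = 0.691406 > 0 → root in [3.870000, 4.437500]
step 3: m = 4.153750, f(m) = -1.746361 < 0 → root in [4.153750, 4.437500]
step 4: m = 4.295625, f(m) = -0.547606 < 0 → root in [4.295625, 4.437500]

[4.2956, 4.4375]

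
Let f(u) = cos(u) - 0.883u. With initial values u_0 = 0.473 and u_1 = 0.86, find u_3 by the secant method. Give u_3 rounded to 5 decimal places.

Secant update: u_(k+1) = u_k − f(u_k)·(u_k − u_(k-1))/(f(u_k) − f(u_(k-1))).
f(u_0) = 0.472547, f(u_1) = -0.106943
u_2 = 0.860000 - (-0.106943)·(0.860000 - 0.473000)/(-0.106943 - (0.472547)) = 0.788581; f(u_2) = 0.008536
u_3 = 0.788581 - (0.008536)·(0.788581 - 0.860000)/(0.008536 - (-0.106943)) = 0.793860; f(u_3) = 0.000120

0.79386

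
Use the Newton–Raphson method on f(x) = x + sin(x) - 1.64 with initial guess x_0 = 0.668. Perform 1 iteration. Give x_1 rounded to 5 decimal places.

Newton update: x ← x − f(x)/f'(x).
f'(x) = 1 + cos(x)
x_0 = 0.668000: f = -0.352583, f' = 1.785062 → x_1 = 0.668000 - (-0.352583)/(1.785062) = 0.865519

0.86552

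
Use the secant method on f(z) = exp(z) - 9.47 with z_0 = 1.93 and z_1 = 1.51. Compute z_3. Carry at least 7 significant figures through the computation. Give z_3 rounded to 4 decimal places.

Secant update: z_(k+1) = z_k − f(z_k)·(z_k − z_(k-1))/(f(z_k) − f(z_(k-1))).
f(z_0) = -2.580490, f(z_1) = -4.943269
z_2 = 1.510000 - (-4.943269)·(1.510000 - 1.930000)/(-4.943269 - (-2.580490)) = 2.388699; f(z_2) = 1.429310
z_3 = 2.388699 - (1.429310)·(2.388699 - 1.510000)/(1.429310 - (-4.943269)) = 2.191615; f(z_3) = -0.520341

2.1916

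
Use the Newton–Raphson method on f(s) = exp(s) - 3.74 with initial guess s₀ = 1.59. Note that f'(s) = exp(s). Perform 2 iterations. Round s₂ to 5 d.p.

Newton update: s ← s − f(s)/f'(s).
s_0 = 1.590000: f = 1.163749, f' = 4.903749 → s_1 = 1.590000 - (1.163749)/(4.903749) = 1.352682
s_1 = 1.352682: f = 0.127784, f' = 3.867784 → s_2 = 1.352682 - (0.127784)/(3.867784) = 1.319644

1.31964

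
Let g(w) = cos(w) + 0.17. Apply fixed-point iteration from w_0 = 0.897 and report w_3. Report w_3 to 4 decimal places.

0.8140

w_1 = g(0.897000) = 0.793957
w_2 = g(0.793957) = 0.871029
w_3 = g(0.871029) = 0.814040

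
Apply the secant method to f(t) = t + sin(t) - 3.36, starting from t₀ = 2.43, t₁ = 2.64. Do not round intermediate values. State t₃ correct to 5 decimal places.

5.47571

f(t_0) = -0.276959, f(t_1) = -0.239177
t_2 = 2.640000 - (-0.239177)·(2.640000 - 2.430000)/(-0.239177 - (-0.276959)) = 3.969401; f(t_2) = -0.127049
t_3 = 3.969401 - (-0.127049)·(3.969401 - 2.640000)/(-0.127049 - (-0.239177)) = 5.475714; f(t_3) = 1.393173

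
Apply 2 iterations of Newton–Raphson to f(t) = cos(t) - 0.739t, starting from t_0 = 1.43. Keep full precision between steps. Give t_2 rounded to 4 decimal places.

0.8714

Newton update: t ← t − f(t)/f'(t).
f'(t) = -sin(t) - 0.739
t_0 = 1.430000: f = -0.916438, f' = -1.729105 → t_1 = 1.430000 - (-0.916438)/(-1.729105) = 0.899992
t_1 = 0.899992: f = -0.043479, f' = -1.522322 → t_2 = 0.899992 - (-0.043479)/(-1.522322) = 0.871432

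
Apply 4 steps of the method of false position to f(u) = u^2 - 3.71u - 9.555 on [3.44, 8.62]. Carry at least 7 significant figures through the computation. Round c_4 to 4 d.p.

5.4359

f(3.440000) = -10.483800, f(8.620000) = 32.769200
step 1: c = 4.695545, f(c) = -4.927330 < 0 → new bracket [4.695545, 8.620000]
step 2: c = 5.208512, f(c) = -1.749981 < 0 → new bracket [5.208512, 8.620000]
step 3: c = 5.381461, f(c) = -0.560101 < 0 → new bracket [5.381461, 8.620000]
step 4: c = 5.435884, f(c) = -0.173292 < 0 → new bracket [5.435884, 8.620000]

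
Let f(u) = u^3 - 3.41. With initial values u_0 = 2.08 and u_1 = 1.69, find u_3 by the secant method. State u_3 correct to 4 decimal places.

Secant update: u_(k+1) = u_k − f(u_k)·(u_k − u_(k-1))/(f(u_k) − f(u_(k-1))).
f(u_0) = 5.588912, f(u_1) = 1.416809
u_2 = 1.690000 - (1.416809)·(1.690000 - 2.080000)/(1.416809 - (5.588912)) = 1.557559; f(u_2) = 0.368626
u_3 = 1.557559 - (0.368626)·(1.557559 - 1.690000)/(0.368626 - (1.416809)) = 1.510983; f(u_3) = 0.039677

1.5110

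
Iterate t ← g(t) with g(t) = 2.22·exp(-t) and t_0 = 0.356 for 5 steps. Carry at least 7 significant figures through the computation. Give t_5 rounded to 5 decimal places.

t_1 = g(0.356000) = 1.555049
t_2 = g(1.555049) = 0.468817
t_3 = g(0.468817) = 1.389147
t_4 = g(1.389147) = 0.553419
t_5 = g(0.553419) = 1.276457

1.27646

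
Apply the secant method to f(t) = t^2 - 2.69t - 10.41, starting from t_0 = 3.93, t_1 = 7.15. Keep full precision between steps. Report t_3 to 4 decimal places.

4.7766

Secant update: t_(k+1) = t_k − f(t_k)·(t_k − t_(k-1))/(f(t_k) − f(t_(k-1))).
f(t_0) = -5.536800, f(t_1) = 21.479000
t_2 = 7.150000 - (21.479000)·(7.150000 - 3.930000)/(21.479000 - (-5.536800)) = 4.589928; f(t_2) = -1.689464
t_3 = 4.589928 - (-1.689464)·(4.589928 - 7.150000)/(-1.689464 - (21.479000)) = 4.776611; f(t_3) = -0.443070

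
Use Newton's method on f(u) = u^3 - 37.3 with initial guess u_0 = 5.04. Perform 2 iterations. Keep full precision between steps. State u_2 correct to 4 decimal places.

Newton update: u ← u − f(u)/f'(u).
f'(u) = 3u^2
u_0 = 5.040000: f = 90.724064, f' = 76.204800 → u_1 = 5.040000 - (90.724064)/(76.204800) = 3.849470
u_1 = 3.849470: f = 19.743082, f' = 44.455269 → u_2 = 3.849470 - (19.743082)/(44.455269) = 3.405359

3.4054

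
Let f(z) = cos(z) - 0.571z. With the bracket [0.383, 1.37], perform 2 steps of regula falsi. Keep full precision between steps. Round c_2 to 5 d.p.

0.97491

f(0.383000) = 0.708855, f(1.370000) = -0.582820
step 1: c = 0.924653, f(c) = 0.074135 > 0 → new bracket [0.924653, 1.370000]
step 2: c = 0.974909, f(c) = 0.004571 > 0 → new bracket [0.974909, 1.370000]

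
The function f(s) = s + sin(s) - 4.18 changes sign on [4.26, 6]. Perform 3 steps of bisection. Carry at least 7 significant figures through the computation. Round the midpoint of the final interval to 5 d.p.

f(4.260000) = -0.819405, f(6.000000) = 1.540585 (opposite signs)
step 1: m = 5.130000, f(m) = 0.035940 > 0 → root in [4.260000, 5.130000]
step 2: m = 4.695000, f(m) = -0.484849 < 0 → root in [4.695000, 5.130000]
step 3: m = 4.912500, f(m) = -0.247545 < 0 → root in [4.912500, 5.130000]
Midpoint of [4.912500, 5.130000] = 5.021250

5.02125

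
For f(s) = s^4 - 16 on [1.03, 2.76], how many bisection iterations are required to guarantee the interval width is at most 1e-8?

Initial width b − a = 2.76 − 1.03 = 1.730000.
After n steps the width is (b−a)/2^n; need (b−a)/2^n ≤ 1e-8.
So n ≥ log₂(1.730000/1e-8) = log₂(173000000.0000) ≈ 27.3662.
Hence n = 28.

28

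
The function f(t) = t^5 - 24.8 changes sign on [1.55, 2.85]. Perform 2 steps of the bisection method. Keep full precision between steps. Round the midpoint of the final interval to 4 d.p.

2.0375

f(1.550000) = -15.853390, f(2.850000) = 163.228768 (opposite signs)
step 1: m = 2.200000, f(m) = 26.736320 > 0 → root in [1.550000, 2.200000]
step 2: m = 1.875000, f(m) = -1.625714 < 0 → root in [1.875000, 2.200000]
Midpoint of [1.875000, 2.200000] = 2.037500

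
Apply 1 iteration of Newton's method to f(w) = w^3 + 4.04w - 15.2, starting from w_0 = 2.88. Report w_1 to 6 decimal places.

f'(w) = 3w^2 + 4.04
w_0 = 2.880000: f = 20.323072, f' = 28.923200 → w_1 = 2.880000 - (20.323072)/(28.923200) = 2.177344

2.177344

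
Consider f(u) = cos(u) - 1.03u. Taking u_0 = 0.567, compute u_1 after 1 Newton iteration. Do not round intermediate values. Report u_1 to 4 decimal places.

0.7326

f'(u) = -sin(u) - 1.03
u_0 = 0.567000: f = 0.259506, f' = -1.567104 → u_1 = 0.567000 - (0.259506)/(-1.567104) = 0.732596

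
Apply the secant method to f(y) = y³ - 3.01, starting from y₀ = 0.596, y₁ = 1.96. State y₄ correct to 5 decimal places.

f(y_0) = -2.798291, f(y_1) = 4.519536
y_2 = 1.960000 - (4.519536)·(1.960000 - 0.596000)/(4.519536 - (-2.798291)) = 1.117585; f(y_2) = -1.614140
y_3 = 1.117585 - (-1.614140)·(1.117585 - 1.960000)/(-1.614140 - (4.519536)) = 1.339275; f(y_3) = -0.607798
y_4 = 1.339275 - (-0.607798)·(1.339275 - 1.117585)/(-0.607798 - (-1.614140)) = 1.473169; f(y_4) = 0.187110

1.47317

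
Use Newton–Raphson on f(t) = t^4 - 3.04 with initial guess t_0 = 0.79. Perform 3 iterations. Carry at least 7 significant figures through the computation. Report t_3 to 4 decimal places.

1.4197

Newton update: t ← t − f(t)/f'(t).
f'(t) = 4t^3
t_0 = 0.790000: f = -2.650499, f' = 1.972156 → t_1 = 0.790000 - (-2.650499)/(1.972156) = 2.133960
t_1 = 2.133960: f = 17.696969, f' = 38.870394 → t_2 = 2.133960 - (17.696969)/(38.870394) = 1.678679
t_2 = 1.678679: f = 4.900912, f' = 18.921815 → t_3 = 1.678679 - (4.900912)/(18.921815) = 1.419670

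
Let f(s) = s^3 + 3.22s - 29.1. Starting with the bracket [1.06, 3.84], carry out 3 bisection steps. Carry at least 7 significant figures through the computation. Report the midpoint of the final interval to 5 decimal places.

2.62375

f(1.060000) = -24.495784, f(3.840000) = 39.887904 (opposite signs)
step 1: m = 2.450000, f(m) = -6.504875 < 0 → root in [2.450000, 3.840000]
step 2: m = 3.145000, f(m) = 12.134174 > 0 → root in [2.450000, 3.145000]
step 3: m = 2.797500, f(m) = 1.801202 > 0 → root in [2.450000, 2.797500]
Midpoint of [2.450000, 2.797500] = 2.623750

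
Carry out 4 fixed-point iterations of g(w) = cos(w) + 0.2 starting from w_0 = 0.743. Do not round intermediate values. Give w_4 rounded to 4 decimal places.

0.8201

w_1 = g(0.743000) = 0.936442
w_2 = g(0.936442) = 0.792657
w_3 = g(0.792657) = 0.901955
w_4 = g(0.901955) = 0.820077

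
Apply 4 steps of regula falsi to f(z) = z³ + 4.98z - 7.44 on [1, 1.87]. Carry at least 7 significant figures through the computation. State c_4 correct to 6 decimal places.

f(1.000000) = -1.460000, f(1.870000) = 8.411803
step 1: c = 1.128670, f(c) = -0.381420 < 0 → new bracket [1.128670, 1.870000]
step 2: c = 1.160826, f(c) = -0.094855 < 0 → new bracket [1.160826, 1.870000]
step 3: c = 1.168734, f(c) = -0.023288 < 0 → new bracket [1.168734, 1.870000]
step 4: c = 1.170670, f(c) = -0.005700 < 0 → new bracket [1.170670, 1.870000]

1.170670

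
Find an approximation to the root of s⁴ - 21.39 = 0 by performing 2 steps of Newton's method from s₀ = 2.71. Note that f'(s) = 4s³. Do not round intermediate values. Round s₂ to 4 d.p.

2.1647

s_0 = 2.710000: f = 32.545805, f' = 79.610044 → s_1 = 2.710000 - (32.545805)/(79.610044) = 2.301185
s_1 = 2.301185: f = 6.651801, f' = 48.743243 → s_2 = 2.301185 - (6.651801)/(48.743243) = 2.164719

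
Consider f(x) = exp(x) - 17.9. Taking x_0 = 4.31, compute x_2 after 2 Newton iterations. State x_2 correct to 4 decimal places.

3.0644

Newton update: x ← x − f(x)/f'(x).
f'(x) = exp(x)
x_0 = 4.310000: f = 56.540489, f' = 74.440489 → x_1 = 4.310000 - (56.540489)/(74.440489) = 3.550461
x_1 = 3.550461: f = 16.929354, f' = 34.829354 → x_2 = 3.550461 - (16.929354)/(34.829354) = 3.064395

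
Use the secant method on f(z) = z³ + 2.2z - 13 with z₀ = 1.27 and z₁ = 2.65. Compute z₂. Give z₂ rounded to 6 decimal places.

f(z_0) = -8.157617, f(z_1) = 11.439625
z_2 = 2.650000 - (11.439625)·(2.650000 - 1.270000)/(11.439625 - (-8.157617)) = 1.844444; f(z_2) = -2.667477

1.844444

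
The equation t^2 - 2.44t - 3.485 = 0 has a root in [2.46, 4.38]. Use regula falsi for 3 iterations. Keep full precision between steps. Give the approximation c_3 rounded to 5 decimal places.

3.44359

False-position update: c = (a·f(b) − b·f(a))/(f(b) − f(a)); replace the endpoint whose sign matches f(c).
f(2.460000) = -3.435800, f(4.380000) = 5.012200
step 1: c = 3.240864, f(c) = -0.889510 < 0 → new bracket [3.240864, 4.380000]
step 2: c = 3.412555, f(c) = -0.166102 < 0 → new bracket [3.412555, 4.380000]
step 3: c = 3.443587, f(c) = -0.029059 < 0 → new bracket [3.443587, 4.380000]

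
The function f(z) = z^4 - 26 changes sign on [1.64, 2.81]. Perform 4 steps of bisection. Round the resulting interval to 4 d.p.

f(1.640000) = -18.766052, f(2.810000) = 36.348395 (opposite signs)
step 1: m = 2.225000, f(m) = -1.491312 < 0 → root in [2.225000, 2.810000]
step 2: m = 2.517500, f(m) = 14.167788 > 0 → root in [2.225000, 2.517500]
step 3: m = 2.371250, f(m) = 5.616179 > 0 → root in [2.225000, 2.371250]
step 4: m = 2.298125, f(m) = 1.892959 > 0 → root in [2.225000, 2.298125]

[2.2250, 2.2981]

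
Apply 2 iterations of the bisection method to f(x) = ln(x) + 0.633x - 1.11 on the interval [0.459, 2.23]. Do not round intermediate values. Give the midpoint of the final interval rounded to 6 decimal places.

f(0.459000) = -1.598158, f(2.230000) = 1.103592 (opposite signs)
step 1: m = 1.344500, f(m) = 0.037091 > 0 → root in [0.459000, 1.344500]
step 2: m = 0.901750, f(m) = -0.642610 < 0 → root in [0.901750, 1.344500]
Midpoint of [0.901750, 1.344500] = 1.123125

1.123125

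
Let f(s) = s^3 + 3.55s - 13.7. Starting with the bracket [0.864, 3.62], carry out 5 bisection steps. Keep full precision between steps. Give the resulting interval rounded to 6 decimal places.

f(0.864000) = -9.987827, f(3.620000) = 46.588928 (opposite signs)
step 1: m = 2.242000, f(m) = 5.528656 > 0 → root in [0.864000, 2.242000]
step 2: m = 1.553000, f(m) = -4.441311 < 0 → root in [1.553000, 2.242000]
step 3: m = 1.897500, f(m) = -0.131914 < 0 → root in [1.897500, 2.242000]
step 4: m = 2.069750, f(m) = 2.514142 > 0 → root in [1.897500, 2.069750]
step 5: m = 1.983625, f(m) = 1.146973 > 0 → root in [1.897500, 1.983625]

[1.897500, 1.983625]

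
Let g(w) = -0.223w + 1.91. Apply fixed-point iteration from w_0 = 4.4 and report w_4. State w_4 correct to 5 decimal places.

1.56875

w_1 = g(4.400000) = 0.928800
w_2 = g(0.928800) = 1.702878
w_3 = g(1.702878) = 1.530258
w_4 = g(1.530258) = 1.568752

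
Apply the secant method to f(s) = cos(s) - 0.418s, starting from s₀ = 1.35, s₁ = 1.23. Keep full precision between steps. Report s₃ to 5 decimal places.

Secant update: s_(k+1) = s_k − f(s_k)·(s_k − s_(k-1))/(f(s_k) − f(s_(k-1))).
f(s_0) = -0.345293, f(s_1) = -0.179902
s_2 = 1.230000 - (-0.179902)·(1.230000 - 1.350000)/(-0.179902 - (-0.345293)) = 1.099471; f(s_2) = -0.005512
s_3 = 1.099471 - (-0.005512)·(1.099471 - 1.230000)/(-0.005512 - (-0.179902)) = 1.095346; f(s_3) = -0.000116

1.09535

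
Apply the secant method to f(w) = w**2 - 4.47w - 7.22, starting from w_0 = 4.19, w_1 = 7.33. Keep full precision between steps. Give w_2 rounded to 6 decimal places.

5.380525

f(w_0) = -8.393200, f(w_1) = 13.743800
w_2 = 7.330000 - (13.743800)·(7.330000 - 4.190000)/(13.743800 - (-8.393200)) = 5.380525; f(w_2) = -2.320899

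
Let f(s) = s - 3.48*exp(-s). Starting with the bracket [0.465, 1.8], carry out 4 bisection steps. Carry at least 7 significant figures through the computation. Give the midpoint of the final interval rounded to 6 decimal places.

f(0.465000) = -1.720910, f(1.800000) = 1.224760 (opposite signs)
step 1: m = 1.132500, f(m) = 0.011151 > 0 → root in [0.465000, 1.132500]
step 2: m = 0.798750, f(m) = -0.766871 < 0 → root in [0.798750, 1.132500]
step 3: m = 0.965625, f(m) = -0.359368 < 0 → root in [0.965625, 1.132500]
step 4: m = 1.049063, f(m) = -0.169863 < 0 → root in [1.049063, 1.132500]
Midpoint of [1.049063, 1.132500] = 1.090781

1.090781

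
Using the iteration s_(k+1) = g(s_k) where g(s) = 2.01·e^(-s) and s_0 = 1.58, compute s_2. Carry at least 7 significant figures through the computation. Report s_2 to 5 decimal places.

s_1 = g(1.580000) = 0.414010
s_2 = g(0.414010) = 1.328599

1.32860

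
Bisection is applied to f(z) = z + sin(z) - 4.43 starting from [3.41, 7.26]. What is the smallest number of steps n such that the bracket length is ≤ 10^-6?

22

Initial width b − a = 7.26 − 3.41 = 3.850000.
After n steps the width is (b−a)/2^n; need (b−a)/2^n ≤ 10^-6.
So n ≥ log₂(3.850000/10^-6) = log₂(3850000.0000) ≈ 21.8764.
Hence n = 22.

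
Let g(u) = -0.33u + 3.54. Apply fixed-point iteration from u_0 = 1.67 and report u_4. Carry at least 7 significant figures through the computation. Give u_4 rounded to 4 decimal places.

u_1 = g(1.670000) = 2.988900
u_2 = g(2.988900) = 2.553663
u_3 = g(2.553663) = 2.697291
u_4 = g(2.697291) = 2.649894

2.6499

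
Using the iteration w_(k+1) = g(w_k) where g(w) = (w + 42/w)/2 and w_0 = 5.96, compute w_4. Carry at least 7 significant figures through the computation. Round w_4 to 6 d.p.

w_1 = g(5.960000) = 6.503490
w_2 = g(6.503490) = 6.480780
w_3 = g(6.480780) = 6.480741
w_4 = g(6.480741) = 6.480741

6.480741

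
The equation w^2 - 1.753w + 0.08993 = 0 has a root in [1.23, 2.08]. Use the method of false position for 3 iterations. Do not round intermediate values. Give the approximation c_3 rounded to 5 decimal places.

1.69578

f(1.230000) = -0.553360, f(2.080000) = 0.770090
step 1: c = 1.585401, f(c) = -0.175781 < 0 → new bracket [1.585401, 2.080000]
step 2: c = 1.677318, f(c) = -0.037013 < 0 → new bracket [1.677318, 2.080000]
step 3: c = 1.695784, f(c) = -0.007095 < 0 → new bracket [1.695784, 2.080000]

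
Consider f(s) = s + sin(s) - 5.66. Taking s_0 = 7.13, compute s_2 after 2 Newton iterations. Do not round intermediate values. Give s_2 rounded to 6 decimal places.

f'(s) = 1 + cos(s)
s_0 = 7.130000: f = 2.219174, f' = 1.662373 → s_1 = 7.130000 - (2.219174)/(1.662373) = 5.795056
s_1 = 5.795056: f = -0.333918, f' = 1.883212 → s_2 = 5.795056 - (-0.333918)/(1.883212) = 5.972369

5.972369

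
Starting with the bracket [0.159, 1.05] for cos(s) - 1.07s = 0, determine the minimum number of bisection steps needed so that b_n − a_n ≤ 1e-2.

Initial width b − a = 1.05 − 0.159 = 0.891000.
After n steps the width is (b−a)/2^n; need (b−a)/2^n ≤ 1e-2.
So n ≥ log₂(0.891000/1e-2) = log₂(89.1000) ≈ 6.4774.
Hence n = 7.

7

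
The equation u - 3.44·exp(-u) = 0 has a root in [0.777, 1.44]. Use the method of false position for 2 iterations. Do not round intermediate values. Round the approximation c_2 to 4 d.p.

1.1238

False-position update: c = (a·f(b) − b·f(a))/(f(b) − f(a)); replace the endpoint whose sign matches f(c).
f(0.777000) = -0.804655, f(1.440000) = 0.624969
step 1: c = 1.150165, f(c) = 0.061115 > 0 → new bracket [0.777000, 1.150165]
step 2: c = 1.123823, f(c) = 0.005704 > 0 → new bracket [0.777000, 1.123823]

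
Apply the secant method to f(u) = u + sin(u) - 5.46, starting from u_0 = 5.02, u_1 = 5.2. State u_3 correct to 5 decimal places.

Secant update: u_(k+1) = u_k − f(u_k)·(u_k − u_(k-1))/(f(u_k) − f(u_(k-1))).
f(u_0) = -1.393060, f(u_1) = -1.143455
u_2 = 5.200000 - (-1.143455)·(5.200000 - 5.020000)/(-1.143455 - (-1.393060)) = 6.024590; f(u_2) = 0.308868
u_3 = 6.024590 - (0.308868)·(6.024590 - 5.200000)/(0.308868 - (-1.143455)) = 5.849223; f(u_3) = -0.031245

5.84922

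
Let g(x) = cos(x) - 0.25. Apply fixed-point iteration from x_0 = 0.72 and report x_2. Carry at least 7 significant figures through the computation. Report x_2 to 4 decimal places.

0.6267

x_1 = g(0.720000) = 0.501806
x_2 = g(0.501806) = 0.626715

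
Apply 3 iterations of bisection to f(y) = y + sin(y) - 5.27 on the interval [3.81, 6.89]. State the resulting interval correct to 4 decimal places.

f(3.810000) = -2.079737, f(6.890000) = 2.190254 (opposite signs)
step 1: m = 5.350000, f(m) = -0.723520 < 0 → root in [5.350000, 6.890000]
step 2: m = 6.120000, f(m) = 0.687538 > 0 → root in [5.350000, 6.120000]
step 3: m = 5.735000, f(m) = -0.056139 < 0 → root in [5.735000, 6.120000]

[5.7350, 6.1200]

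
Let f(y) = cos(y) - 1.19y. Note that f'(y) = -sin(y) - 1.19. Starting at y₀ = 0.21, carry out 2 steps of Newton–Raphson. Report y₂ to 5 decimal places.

0.66349

Newton update: y ← y − f(y)/f'(y).
y_0 = 0.210000: f = 0.728131, f' = -1.398460 → y_1 = 0.210000 - (0.728131)/(-1.398460) = 0.730666
y_1 = 0.730666: f = -0.124763, f' = -1.857366 → y_2 = 0.730666 - (-0.124763)/(-1.857366) = 0.663494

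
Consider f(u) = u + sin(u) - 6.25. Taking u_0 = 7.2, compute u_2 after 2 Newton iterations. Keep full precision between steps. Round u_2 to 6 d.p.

f'(u) = 1 + cos(u)
u_0 = 7.200000: f = 1.743668, f' = 1.608351 → u_1 = 7.200000 - (1.743668)/(1.608351) = 6.115866
u_1 = 6.115866: f = -0.300673, f' = 1.986035 → u_2 = 6.115866 - (-0.300673)/(1.986035) = 6.267260

6.267260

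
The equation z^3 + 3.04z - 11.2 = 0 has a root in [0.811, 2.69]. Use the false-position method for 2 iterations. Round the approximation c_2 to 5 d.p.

f(0.811000) = -8.201148, f(2.690000) = 16.442709
step 1: c = 1.436306, f(c) = -3.870564 < 0 → new bracket [1.436306, 2.690000]
step 2: c = 1.675190, f(c) = -1.406406 < 0 → new bracket [1.675190, 2.690000]

1.67519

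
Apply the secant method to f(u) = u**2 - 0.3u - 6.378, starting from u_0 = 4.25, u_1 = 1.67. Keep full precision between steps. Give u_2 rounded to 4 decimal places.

Secant update: u_(k+1) = u_k − f(u_k)·(u_k − u_(k-1))/(f(u_k) − f(u_(k-1))).
f(u_0) = 10.409500, f(u_1) = -4.090100
u_2 = 1.670000 - (-4.090100)·(1.670000 - 4.250000)/(-4.090100 - (10.409500)) = 2.397776; f(u_2) = -1.348004

2.3978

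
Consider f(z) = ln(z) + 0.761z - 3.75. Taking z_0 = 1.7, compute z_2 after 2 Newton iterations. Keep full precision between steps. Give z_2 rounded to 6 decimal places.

3.340069

Newton update: z ← z − f(z)/f'(z).
f'(z) = 1/z + 0.761
z_0 = 1.700000: f = -1.925672, f' = 1.349235 → z_1 = 1.700000 - (-1.925672)/(1.349235) = 3.127232
z_1 = 3.127232: f = -0.230028, f' = 1.080772 → z_2 = 3.127232 - (-0.230028)/(1.080772) = 3.340069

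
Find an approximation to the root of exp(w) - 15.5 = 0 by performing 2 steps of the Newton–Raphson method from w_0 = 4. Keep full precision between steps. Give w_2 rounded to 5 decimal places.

2.86486

f'(w) = exp(w)
w_0 = 4.000000: f = 39.098150, f' = 54.598150 → w_1 = 4.000000 - (39.098150)/(54.598150) = 3.283892
w_1 = 3.283892: f = 11.179418, f' = 26.679418 → w_2 = 3.283892 - (11.179418)/(26.679418) = 2.864865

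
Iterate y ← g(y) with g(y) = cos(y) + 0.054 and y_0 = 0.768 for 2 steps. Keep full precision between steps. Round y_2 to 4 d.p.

y_1 = g(0.768000) = 0.773302
y_2 = g(0.773302) = 0.769608

0.7696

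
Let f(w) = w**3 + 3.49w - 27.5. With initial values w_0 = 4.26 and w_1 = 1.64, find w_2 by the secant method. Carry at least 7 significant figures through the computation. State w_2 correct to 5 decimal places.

2.19457

f(w_0) = 64.676176, f(w_1) = -17.365456
w_2 = 1.640000 - (-17.365456)·(1.640000 - 4.260000)/(-17.365456 - (64.676176)) = 2.194566; f(w_2) = -9.271673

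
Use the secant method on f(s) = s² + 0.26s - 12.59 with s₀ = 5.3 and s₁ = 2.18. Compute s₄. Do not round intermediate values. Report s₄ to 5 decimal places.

Secant update: s_(k+1) = s_k − f(s_k)·(s_k − s_(k-1))/(f(s_k) − f(s_(k-1))).
f(s_0) = 16.878000, f(s_1) = -7.270800
s_2 = 2.180000 - (-7.270800)·(2.180000 - 5.300000)/(-7.270800 - (16.878000)) = 3.119380; f(s_2) = -2.048431
s_3 = 3.119380 - (-2.048431)·(3.119380 - 2.180000)/(-2.048431 - (-7.270800)) = 3.487844; f(s_3) = 0.481893
s_4 = 3.487844 - (0.481893)·(3.487844 - 3.119380)/(0.481893 - (-2.048431)) = 3.417671; f(s_4) = -0.020932

3.41767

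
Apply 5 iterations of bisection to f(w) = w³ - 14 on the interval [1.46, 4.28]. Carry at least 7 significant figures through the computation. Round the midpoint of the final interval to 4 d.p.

2.3853

f(1.460000) = -10.887864, f(4.280000) = 64.402752 (opposite signs)
step 1: m = 2.870000, f(m) = 9.639903 > 0 → root in [1.460000, 2.870000]
step 2: m = 2.165000, f(m) = -3.852158 < 0 → root in [2.165000, 2.870000]
step 3: m = 2.517500, f(m) = 1.955427 > 0 → root in [2.165000, 2.517500]
step 4: m = 2.341250, f(m) = -1.166552 < 0 → root in [2.341250, 2.517500]
step 5: m = 2.429375, f(m) = 0.337838 > 0 → root in [2.341250, 2.429375]
Midpoint of [2.341250, 2.429375] = 2.385313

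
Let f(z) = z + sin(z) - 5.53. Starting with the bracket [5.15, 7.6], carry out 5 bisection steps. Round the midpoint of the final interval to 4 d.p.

5.8773

f(5.150000) = -1.285767, f(7.600000) = 3.037920 (opposite signs)
step 1: m = 6.375000, f(m) = 0.936686 > 0 → root in [5.150000, 6.375000]
step 2: m = 5.762500, f(m) = -0.264975 < 0 → root in [5.762500, 6.375000]
step 3: m = 6.068750, f(m) = 0.325954 > 0 → root in [5.762500, 6.068750]
step 4: m = 5.915625, f(m) = 0.026285 > 0 → root in [5.762500, 5.915625]
step 5: m = 5.839063, f(m) = -0.120603 < 0 → root in [5.839063, 5.915625]
Midpoint of [5.839063, 5.915625] = 5.877344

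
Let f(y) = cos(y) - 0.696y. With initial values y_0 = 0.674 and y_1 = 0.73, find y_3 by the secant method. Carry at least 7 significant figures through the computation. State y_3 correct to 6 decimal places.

f(y_0) = 0.312227, f(y_1) = 0.237094
y_2 = 0.730000 - (0.237094)·(0.730000 - 0.674000)/(0.237094 - (0.312227)) = 0.906717; f(y_2) = -0.014741
y_3 = 0.906717 - (-0.014741)·(0.906717 - 0.730000)/(-0.014741 - (0.237094)) = 0.896373; f(y_3) = 0.000571

0.896373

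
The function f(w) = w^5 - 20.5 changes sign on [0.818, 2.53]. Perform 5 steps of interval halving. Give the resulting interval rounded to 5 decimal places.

[1.78100, 1.83450]

f(0.818000) = -20.133759, f(2.530000) = 83.157948 (opposite signs)
step 1: m = 1.674000, f(m) = -7.354495 < 0 → root in [1.674000, 2.530000]
step 2: m = 2.102000, f(m) = 20.535862 > 0 → root in [1.674000, 2.102000]
step 3: m = 1.888000, f(m) = 3.488879 > 0 → root in [1.674000, 1.888000]
step 4: m = 1.781000, f(m) = -2.580760 < 0 → root in [1.781000, 1.888000]
step 5: m = 1.834500, f(m) = 0.277275 > 0 → root in [1.781000, 1.834500]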